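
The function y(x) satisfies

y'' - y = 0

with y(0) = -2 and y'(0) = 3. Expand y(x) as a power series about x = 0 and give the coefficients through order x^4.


Ansatz: y(x) = sum_{n>=0} a_n x^n, so y'(x) = sum_{n>=1} n a_n x^(n-1) and y''(x) = sum_{n>=2} n(n-1) a_n x^(n-2).
Substitute into P(x) y'' + Q(x) y' + R(x) y = 0 with P(x) = 1, Q(x) = 0, R(x) = -1, and match powers of x.
Initial conditions: a_0 = -2, a_1 = 3.
Setting the coefficient of each power of x to zero and solving order by order (substituting the coefficients already found):
  x^0: 2 a_2 - a_0 = 0  ->  2 a_2 = a_0 = -2  ->  a_2 = -1
  x^1: 6 a_3 - a_1 = 0  ->  6 a_3 = a_1 = 3  ->  a_3 = 1/2
  x^2: 12 a_4 - a_2 = 0  ->  12 a_4 = a_2 = -1  ->  a_4 = -1/12
Truncated series: y(x) = -2 + 3 x - x^2 + (1/2) x^3 - (1/12) x^4 + O(x^5).

a_0 = -2; a_1 = 3; a_2 = -1; a_3 = 1/2; a_4 = -1/12


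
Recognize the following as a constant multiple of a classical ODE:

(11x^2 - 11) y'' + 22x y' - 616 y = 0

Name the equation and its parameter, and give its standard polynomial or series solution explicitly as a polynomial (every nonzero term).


All three coefficients share the factor -11; dividing through by -11 gives  (1 - x^2) y'' - 2x y' + 56 y = 0.
This matches the Legendre equation (1 - x^2) y'' - 2x y' + n(n+1) y = 0 (note the -2x y' term) with n(n+1) = 56, so n = 7; the polynomial solution is P_7(x).
With y = sum_k a_k x^k, matching x^k gives (k+2)(k+1) a_{k+2} = [k(k+1) - n(n+1)] a_k = (k - 7)(k + 8) a_k. The right side vanishes at k = 7, so the series with the parity of 7 terminates at degree 7.
Standard normalization (P_n(1) = 1): leading coefficient (2n)!/(2^n (n!)^2) = 87178291200/(128*25401600) = 429/16, so a_7 = 429/16. Work downward with a_k = (k+1)(k+2) a_{k+2} / ((k - 7)(k + 8)):
  a_5 = (6)(7)(429/16) / ((5 - 7)(5 + 8)) = (9009/8)/(-26) = -693/16
  a_3 = (4)(5)(-693/16) / ((3 - 7)(3 + 8)) = (-3465/4)/(-44) = 315/16
  a_1 = (2)(3)(315/16) / ((1 - 7)(1 + 8)) = (945/8)/(-54) = -35/16
Hence P_7(x) = 429 x^7/16 - 693 x^5/16 + 315 x^3/16 - 35 x/16.

P_7(x); series = 429 x^7/16 - 693 x^5/16 + 315 x^3/16 - 35 x/16


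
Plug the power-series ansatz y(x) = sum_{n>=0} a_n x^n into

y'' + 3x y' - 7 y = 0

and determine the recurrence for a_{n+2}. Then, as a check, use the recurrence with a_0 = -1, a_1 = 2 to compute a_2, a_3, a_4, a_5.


Substitute y = sum_n a_n x^n.
y''(x) has coefficient (n+2)(n+1) a_{n+2} at x^n;
3 x y'(x) has coefficient 3 n a_n at x^n (shift);
-7 y(x) has coefficient -7 a_n at x^n.
Matching x^n: (n+2)(n+1) a_{n+2} + (3n - 7) a_n = 0.
Thus a_{n+2} = (-3n + 7) / ((n+1)(n+2)) * a_n.

Check with a_0 = -1, a_1 = 2 (apply the recurrence for n = 0, 1, 2, 3): a_0 = -1, a_1 = 2, a_2 = -7/2, a_3 = 4/3, a_4 = -7/24, a_5 = -2/15.

a_(n+2) = (-3n + 7) / ((n+1)(n+2)) * a_n; check: a_0 = -1, a_1 = 2, a_2 = -7/2, a_3 = 4/3, a_4 = -7/24, a_5 = -2/15


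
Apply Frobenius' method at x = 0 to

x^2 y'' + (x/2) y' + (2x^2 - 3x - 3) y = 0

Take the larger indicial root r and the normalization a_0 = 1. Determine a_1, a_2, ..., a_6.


Write in Frobenius form y'' + (p(x)/x) y' + (q(x)/x^2) y = 0:
  p(x) = 1/2,  q(x) = 2x^2 - 3x - 3.
Indicial equation: r(r-1) + (1/2) r + (-3) = 0 -> roots r_1 = 2, r_2 = -3/2.
Take r = r_1 = 2. Let y(x) = x^r sum_{n>=0} a_n x^n with a_0 = 1.
Substitute y = x^r sum a_n x^n and match x^{r+n}. The recurrence is
  D(n) a_n - 3 a_{n-1} + 2 a_{n-2} = 0,  where D(n) = (r+n)(r+n-1) + (1/2)(r+n) + (-3).
  a_n = [3 a_{n-1} - 2 a_{n-2}] / D(n).
Since the indicial polynomial factors as (r - r_1)(r - r_2), D(n) = (r_1 + n - r_1)(r_1 + n - r_2) = n(n + 7/2).
Evaluating step by step (a_0 = 1):
  n = 1: D(1) = 1(1 + 7/2) = 9/2; numerator = 3(1) = 3; a_1 = (3)/(9/2) = 2/3
  n = 2: D(2) = 2(2 + 7/2) = 11; numerator = 3(2/3) - 2(1) = 0; a_2 = (0)/(11) = 0
  n = 3: D(3) = 3(3 + 7/2) = 39/2; numerator = 3(0) - 2(2/3) = -4/3; a_3 = (-4/3)/(39/2) = -8/117
  n = 4: D(4) = 4(4 + 7/2) = 30; numerator = 3(-8/117) - 2(0) = -8/39; a_4 = (-8/39)/(30) = -4/585
  n = 5: D(5) = 5(5 + 7/2) = 85/2; numerator = 3(-4/585) - 2(-8/117) = 68/585; a_5 = (68/585)/(85/2) = 8/2925
  n = 6: D(6) = 6(6 + 7/2) = 57; numerator = 3(8/2925) - 2(-4/585) = 64/2925; a_6 = (64/2925)/(57) = 64/166725

r = 2; a_0 = 1; a_1 = 2/3; a_2 = 0; a_3 = -8/117; a_4 = -4/585; a_5 = 8/2925; a_6 = 64/166725


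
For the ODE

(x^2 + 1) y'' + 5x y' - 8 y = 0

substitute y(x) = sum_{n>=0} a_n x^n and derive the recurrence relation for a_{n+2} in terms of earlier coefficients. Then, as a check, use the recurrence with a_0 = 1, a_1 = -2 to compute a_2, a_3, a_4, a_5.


Substitute y = sum_n a_n x^n.
(1 + 1 x^2) y'' contributes (n+2)(n+1) a_{n+2} + n(n-1) a_n at x^n.
5 x y'(x) contributes 5 n a_n at x^n.
-8 y(x) contributes -8 a_n at x^n.
Matching x^n: (n+2)(n+1) a_{n+2} + (n(n-1) + 5 n - 8) a_n = 0.
Thus a_{n+2} = (-n(n-1) - 5 n + 8) / ((n+1)(n+2)) * a_n.

Check with a_0 = 1, a_1 = -2 (apply the recurrence for n = 0, 1, 2, 3): a_0 = 1, a_1 = -2, a_2 = 4, a_3 = -1, a_4 = -4/3, a_5 = 13/20.

a_(n+2) = (-n(n-1) - 5 n + 8) / ((n+1)(n+2)) * a_n; check: a_0 = 1, a_1 = -2, a_2 = 4, a_3 = -1, a_4 = -4/3, a_5 = 13/20


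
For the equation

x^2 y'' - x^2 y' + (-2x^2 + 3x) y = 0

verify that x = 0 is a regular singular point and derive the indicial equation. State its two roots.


Divide by x^2 to reach normal form y'' + P_1(x) y' + P_2(x) y = 0 with P_1(x) = -1 and P_2(x) = -2 + 3/x.
x = 0 is a singular point because the y-coefficient -2 + 3/x has a pole at x = 0.
It is a regular singular point because x P_1(x) = p(x) = -x and x^2 P_2(x) = q(x) = -2x^2 + 3x are polynomials, hence analytic at x = 0.
p(0) = 0,  q(0) = 0.
Indicial equation: r(r-1) + p(0) r + q(0) = 0, i.e. r^2 + (p(0) - 1) r + q(0) = 0, i.e. r^2 - 1 r = 0.
Discriminant: (-1)^2 - 4(0) = 1, so r = (1 ± 1)/2.
Solving: r_1 = 1, r_2 = 0.

indicial: r^2 - 1 r = 0; roots r_1 = 1, r_2 = 0


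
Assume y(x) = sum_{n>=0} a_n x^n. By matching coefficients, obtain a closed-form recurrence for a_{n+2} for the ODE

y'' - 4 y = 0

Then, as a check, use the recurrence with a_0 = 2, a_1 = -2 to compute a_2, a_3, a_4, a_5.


Substitute y = sum_n a_n x^n into y'' + (const) y = 0.
y''(x) = sum_{n>=0} (n+2)(n+1) a_{n+2} x^n.
The ODE becomes sum_n [(n+2)(n+1) a_{n+2} - 4 a_n] x^n = 0.
Setting each coefficient to zero gives the recurrence:
  (n+2)(n+1) a_{n+2} - 4 a_n = 0,
  a_{n+2} = 4 / ((n+1)(n+2)) a_n.

Check with a_0 = 2, a_1 = -2 (apply the recurrence for n = 0, 1, 2, 3): a_0 = 2, a_1 = -2, a_2 = 4, a_3 = -4/3, a_4 = 4/3, a_5 = -4/15.

a_{n+2} = 4/((n+1)(n+2)) * a_n; check: a_0 = 2, a_1 = -2, a_2 = 4, a_3 = -4/3, a_4 = 4/3, a_5 = -4/15


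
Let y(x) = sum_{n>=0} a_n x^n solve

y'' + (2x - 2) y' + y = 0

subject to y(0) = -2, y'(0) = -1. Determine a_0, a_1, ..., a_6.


Ansatz: y(x) = sum_{n>=0} a_n x^n, so y'(x) = sum_{n>=1} n a_n x^(n-1) and y''(x) = sum_{n>=2} n(n-1) a_n x^(n-2).
Substitute into P(x) y'' + Q(x) y' + R(x) y = 0 with P(x) = 1, Q(x) = 2x - 2, R(x) = 1, and match powers of x.
Initial conditions: a_0 = -2, a_1 = -1.
Setting the coefficient of each power of x to zero and solving order by order (substituting the coefficients already found):
  x^0: 2 a_2 - 2 a_1 + a_0 = 0  ->  2 a_2 = 2 a_1 - a_0 = 0  ->  a_2 = 0
  x^1: 6 a_3 - 4 a_2 + 3 a_1 = 0  ->  6 a_3 = 4 a_2 - 3 a_1 = 3  ->  a_3 = 1/2
  x^2: 12 a_4 - 6 a_3 + 5 a_2 = 0  ->  12 a_4 = 6 a_3 - 5 a_2 = 3  ->  a_4 = 1/4
  x^3: 20 a_5 - 8 a_4 + 7 a_3 = 0  ->  20 a_5 = 8 a_4 - 7 a_3 = -3/2  ->  a_5 = -3/40
  x^4: 30 a_6 - 10 a_5 + 9 a_4 = 0  ->  30 a_6 = 10 a_5 - 9 a_4 = -3  ->  a_6 = -1/10
Truncated series: y(x) = -2 - x + (1/2) x^3 + (1/4) x^4 - (3/40) x^5 - (1/10) x^6 + O(x^7).

a_0 = -2; a_1 = -1; a_2 = 0; a_3 = 1/2; a_4 = 1/4; a_5 = -3/40; a_6 = -1/10


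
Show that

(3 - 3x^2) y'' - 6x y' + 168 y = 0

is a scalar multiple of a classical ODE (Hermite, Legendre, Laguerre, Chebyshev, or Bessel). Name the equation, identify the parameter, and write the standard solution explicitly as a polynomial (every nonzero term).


All three coefficients share the factor 3; dividing through by 3 gives  (1 - x^2) y'' - 2x y' + 56 y = 0.
This matches the Legendre equation (1 - x^2) y'' - 2x y' + n(n+1) y = 0 (note the -2x y' term) with n(n+1) = 56, so n = 7; the polynomial solution is P_7(x).
With y = sum_k a_k x^k, matching x^k gives (k+2)(k+1) a_{k+2} = [k(k+1) - n(n+1)] a_k = (k - 7)(k + 8) a_k. The right side vanishes at k = 7, so the series with the parity of 7 terminates at degree 7.
Standard normalization (P_n(1) = 1): leading coefficient (2n)!/(2^n (n!)^2) = 87178291200/(128*25401600) = 429/16, so a_7 = 429/16. Work downward with a_k = (k+1)(k+2) a_{k+2} / ((k - 7)(k + 8)):
  a_5 = (6)(7)(429/16) / ((5 - 7)(5 + 8)) = (9009/8)/(-26) = -693/16
  a_3 = (4)(5)(-693/16) / ((3 - 7)(3 + 8)) = (-3465/4)/(-44) = 315/16
  a_1 = (2)(3)(315/16) / ((1 - 7)(1 + 8)) = (945/8)/(-54) = -35/16
Hence P_7(x) = 429 x^7/16 - 693 x^5/16 + 315 x^3/16 - 35 x/16.

P_7(x); series = 429 x^7/16 - 693 x^5/16 + 315 x^3/16 - 35 x/16


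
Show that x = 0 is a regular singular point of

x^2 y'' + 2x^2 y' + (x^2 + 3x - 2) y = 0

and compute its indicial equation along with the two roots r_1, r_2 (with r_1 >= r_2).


Divide by x^2 to reach normal form y'' + P_1(x) y' + P_2(x) y = 0 with P_1(x) = 2 and P_2(x) = 1 + 3/x - 2/x^2.
x = 0 is a singular point because the y-coefficient 1 + 3/x - 2/x^2 has a pole at x = 0.
It is a regular singular point because x P_1(x) = p(x) = 2x and x^2 P_2(x) = q(x) = x^2 + 3x - 2 are polynomials, hence analytic at x = 0.
p(0) = 0,  q(0) = -2.
Indicial equation: r(r-1) + p(0) r + q(0) = 0, i.e. r^2 + (p(0) - 1) r + q(0) = 0, i.e. r^2 - 1 r - 2 = 0.
Discriminant: (-1)^2 - 4(-2) = 9, so r = (1 ± 3)/2.
Solving: r_1 = 2, r_2 = -1.

indicial: r^2 - 1 r - 2 = 0; roots r_1 = 2, r_2 = -1


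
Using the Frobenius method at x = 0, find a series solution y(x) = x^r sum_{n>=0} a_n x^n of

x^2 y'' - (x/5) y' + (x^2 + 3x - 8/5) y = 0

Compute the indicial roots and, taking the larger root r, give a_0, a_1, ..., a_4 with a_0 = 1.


Write in Frobenius form y'' + (p(x)/x) y' + (q(x)/x^2) y = 0:
  p(x) = -1/5,  q(x) = x^2 + 3x - 8/5.
Indicial equation: r(r-1) + (-1/5) r + (-8/5) = 0 -> roots r_1 = 2, r_2 = -4/5.
Take r = r_1 = 2. Let y(x) = x^r sum_{n>=0} a_n x^n with a_0 = 1.
Substitute y = x^r sum a_n x^n and match x^{r+n}. The recurrence is
  D(n) a_n + 3 a_{n-1} + 1 a_{n-2} = 0,  where D(n) = (r+n)(r+n-1) + (-1/5)(r+n) + (-8/5).
  a_n = [-3 a_{n-1} - 1 a_{n-2}] / D(n).
Since the indicial polynomial factors as (r - r_1)(r - r_2), D(n) = (r_1 + n - r_1)(r_1 + n - r_2) = n(n + 14/5).
Evaluating step by step (a_0 = 1):
  n = 1: D(1) = 1(1 + 14/5) = 19/5; numerator = -3(1) = -3; a_1 = (-3)/(19/5) = -15/19
  n = 2: D(2) = 2(2 + 14/5) = 48/5; numerator = -3(-15/19) - 1(1) = 26/19; a_2 = (26/19)/(48/5) = 65/456
  n = 3: D(3) = 3(3 + 14/5) = 87/5; numerator = -3(65/456) - 1(-15/19) = 55/152; a_3 = (55/152)/(87/5) = 275/13224
  n = 4: D(4) = 4(4 + 14/5) = 136/5; numerator = -3(275/13224) - 1(65/456) = -1355/6612; a_4 = (-1355/6612)/(136/5) = -6775/899232

r = 2; a_0 = 1; a_1 = -15/19; a_2 = 65/456; a_3 = 275/13224; a_4 = -6775/899232


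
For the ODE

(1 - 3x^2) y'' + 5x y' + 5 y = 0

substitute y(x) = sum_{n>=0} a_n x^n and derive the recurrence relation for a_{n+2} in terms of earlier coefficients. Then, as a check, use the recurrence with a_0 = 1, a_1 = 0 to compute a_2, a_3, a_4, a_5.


Substitute y = sum_n a_n x^n.
(1 - 3 x^2) y'' contributes (n+2)(n+1) a_{n+2} - 3 n(n-1) a_n at x^n.
5 x y'(x) contributes 5 n a_n at x^n.
5 y(x) contributes 5 a_n at x^n.
Matching x^n: (n+2)(n+1) a_{n+2} + (-3 n(n-1) + 5 n + 5) a_n = 0.
Thus a_{n+2} = (3 n(n-1) - 5 n - 5) / ((n+1)(n+2)) * a_n.

Check with a_0 = 1, a_1 = 0 (apply the recurrence for n = 0, 1, 2, 3): a_0 = 1, a_1 = 0, a_2 = -5/2, a_3 = 0, a_4 = 15/8, a_5 = 0.

a_(n+2) = (3 n(n-1) - 5 n - 5) / ((n+1)(n+2)) * a_n; check: a_0 = 1, a_1 = 0, a_2 = -5/2, a_3 = 0, a_4 = 15/8, a_5 = 0


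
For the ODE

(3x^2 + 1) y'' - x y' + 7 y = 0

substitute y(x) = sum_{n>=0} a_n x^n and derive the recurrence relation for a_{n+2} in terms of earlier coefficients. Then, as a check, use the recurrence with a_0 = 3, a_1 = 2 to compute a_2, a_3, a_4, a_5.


Substitute y = sum_n a_n x^n.
(1 + 3 x^2) y'' contributes (n+2)(n+1) a_{n+2} + 3 n(n-1) a_n at x^n.
-x y'(x) contributes -n a_n at x^n.
7 y(x) contributes 7 a_n at x^n.
Matching x^n: (n+2)(n+1) a_{n+2} + (3 n(n-1) - n + 7) a_n = 0.
Thus a_{n+2} = (-3 n(n-1) + n - 7) / ((n+1)(n+2)) * a_n.

Check with a_0 = 3, a_1 = 2 (apply the recurrence for n = 0, 1, 2, 3): a_0 = 3, a_1 = 2, a_2 = -21/2, a_3 = -2, a_4 = 77/8, a_5 = 11/5.

a_(n+2) = (-3 n(n-1) + n - 7) / ((n+1)(n+2)) * a_n; check: a_0 = 3, a_1 = 2, a_2 = -21/2, a_3 = -2, a_4 = 77/8, a_5 = 11/5


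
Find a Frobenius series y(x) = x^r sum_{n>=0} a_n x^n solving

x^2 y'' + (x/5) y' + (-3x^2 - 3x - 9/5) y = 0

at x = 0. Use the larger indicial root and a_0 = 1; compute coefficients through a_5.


Write in Frobenius form y'' + (p(x)/x) y' + (q(x)/x^2) y = 0:
  p(x) = 1/5,  q(x) = -3x^2 - 3x - 9/5.
Indicial equation: r(r-1) + (1/5) r + (-9/5) = 0 -> roots r_1 = 9/5, r_2 = -1.
Take r = r_1 = 9/5. Let y(x) = x^r sum_{n>=0} a_n x^n with a_0 = 1.
Substitute y = x^r sum a_n x^n and match x^{r+n}. The recurrence is
  D(n) a_n - 3 a_{n-1} - 3 a_{n-2} = 0,  where D(n) = (r+n)(r+n-1) + (1/5)(r+n) + (-9/5).
  a_n = [3 a_{n-1} + 3 a_{n-2}] / D(n).
Since the indicial polynomial factors as (r - r_1)(r - r_2), D(n) = (r_1 + n - r_1)(r_1 + n - r_2) = n(n + 14/5).
Evaluating step by step (a_0 = 1):
  n = 1: D(1) = 1(1 + 14/5) = 19/5; numerator = 3(1) = 3; a_1 = (3)/(19/5) = 15/19
  n = 2: D(2) = 2(2 + 14/5) = 48/5; numerator = 3(15/19) + 3(1) = 102/19; a_2 = (102/19)/(48/5) = 85/152
  n = 3: D(3) = 3(3 + 14/5) = 87/5; numerator = 3(85/152) + 3(15/19) = 615/152; a_3 = (615/152)/(87/5) = 1025/4408
  n = 4: D(4) = 4(4 + 14/5) = 136/5; numerator = 3(1025/4408) + 3(85/152) = 5235/2204; a_4 = (5235/2204)/(136/5) = 26175/299744
  n = 5: D(5) = 5(5 + 14/5) = 39; numerator = 3(26175/299744) + 3(1025/4408) = 287625/299744; a_5 = (287625/299744)/(39) = 7375/299744

r = 9/5; a_0 = 1; a_1 = 15/19; a_2 = 85/152; a_3 = 1025/4408; a_4 = 26175/299744; a_5 = 7375/299744


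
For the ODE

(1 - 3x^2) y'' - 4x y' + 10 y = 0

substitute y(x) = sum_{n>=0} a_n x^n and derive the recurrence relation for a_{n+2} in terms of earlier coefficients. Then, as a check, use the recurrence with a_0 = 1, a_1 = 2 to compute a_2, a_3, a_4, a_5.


Substitute y = sum_n a_n x^n.
(1 - 3 x^2) y'' contributes (n+2)(n+1) a_{n+2} - 3 n(n-1) a_n at x^n.
-4 x y'(x) contributes -4 n a_n at x^n.
10 y(x) contributes 10 a_n at x^n.
Matching x^n: (n+2)(n+1) a_{n+2} + (-3 n(n-1) - 4 n + 10) a_n = 0.
Thus a_{n+2} = (3 n(n-1) + 4 n - 10) / ((n+1)(n+2)) * a_n.

Check with a_0 = 1, a_1 = 2 (apply the recurrence for n = 0, 1, 2, 3): a_0 = 1, a_1 = 2, a_2 = -5, a_3 = -2, a_4 = -5/3, a_5 = -2.

a_(n+2) = (3 n(n-1) + 4 n - 10) / ((n+1)(n+2)) * a_n; check: a_0 = 1, a_1 = 2, a_2 = -5, a_3 = -2, a_4 = -5/3, a_5 = -2


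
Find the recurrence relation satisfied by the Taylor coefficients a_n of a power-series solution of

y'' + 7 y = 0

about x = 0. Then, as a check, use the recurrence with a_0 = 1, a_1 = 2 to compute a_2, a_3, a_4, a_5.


Substitute y = sum_n a_n x^n into y'' + (const) y = 0.
y''(x) = sum_{n>=0} (n+2)(n+1) a_{n+2} x^n.
The ODE becomes sum_n [(n+2)(n+1) a_{n+2} + 7 a_n] x^n = 0.
Setting each coefficient to zero gives the recurrence:
  (n+2)(n+1) a_{n+2} + 7 a_n = 0,
  a_{n+2} = -7 / ((n+1)(n+2)) a_n.

Check with a_0 = 1, a_1 = 2 (apply the recurrence for n = 0, 1, 2, 3): a_0 = 1, a_1 = 2, a_2 = -7/2, a_3 = -7/3, a_4 = 49/24, a_5 = 49/60.

a_{n+2} = -7/((n+1)(n+2)) * a_n; check: a_0 = 1, a_1 = 2, a_2 = -7/2, a_3 = -7/3, a_4 = 49/24, a_5 = 49/60


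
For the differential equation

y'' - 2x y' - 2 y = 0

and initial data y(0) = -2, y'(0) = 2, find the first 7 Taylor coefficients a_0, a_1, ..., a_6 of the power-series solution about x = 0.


Ansatz: y(x) = sum_{n>=0} a_n x^n, so y'(x) = sum_{n>=1} n a_n x^(n-1) and y''(x) = sum_{n>=2} n(n-1) a_n x^(n-2).
Substitute into P(x) y'' + Q(x) y' + R(x) y = 0 with P(x) = 1, Q(x) = -2x, R(x) = -2, and match powers of x.
Initial conditions: a_0 = -2, a_1 = 2.
Setting the coefficient of each power of x to zero and solving order by order (substituting the coefficients already found):
  x^0: 2 a_2 - 2 a_0 = 0  ->  2 a_2 = 2 a_0 = -4  ->  a_2 = -2
  x^1: 6 a_3 - 4 a_1 = 0  ->  6 a_3 = 4 a_1 = 8  ->  a_3 = 4/3
  x^2: 12 a_4 - 6 a_2 = 0  ->  12 a_4 = 6 a_2 = -12  ->  a_4 = -1
  x^3: 20 a_5 - 8 a_3 = 0  ->  20 a_5 = 8 a_3 = 32/3  ->  a_5 = 8/15
  x^4: 30 a_6 - 10 a_4 = 0  ->  30 a_6 = 10 a_4 = -10  ->  a_6 = -1/3
Truncated series: y(x) = -2 + 2 x - 2 x^2 + (4/3) x^3 - x^4 + (8/15) x^5 - (1/3) x^6 + O(x^7).

a_0 = -2; a_1 = 2; a_2 = -2; a_3 = 4/3; a_4 = -1; a_5 = 8/15; a_6 = -1/3


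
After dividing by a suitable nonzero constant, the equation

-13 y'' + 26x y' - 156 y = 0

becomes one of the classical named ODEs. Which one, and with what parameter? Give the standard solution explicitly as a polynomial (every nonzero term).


All three coefficients share the factor -13; dividing through by -13 gives  y'' - 2x y' + 12 y = 0.
This matches the Hermite equation y'' - 2x y' + 2n y = 0 with 2n = 12, so n = 6; the polynomial solution is H_6(x).
With y = sum_k a_k x^k, matching x^k gives (k+2)(k+1) a_{k+2} = 2(k - n) a_k = 2(k - 6) a_k. The right side vanishes at k = 6, so the series with the parity of 6 terminates at degree 6.
Standard normalization: leading coefficient of H_n is 2^n, so a_6 = 2^6 = 64. Work downward with a_k = (k+1)(k+2) a_{k+2} / (2(k - n)):
  a_4 = (5)(6)(64) / (2(4 - 6)) = 1920/(-4) = -480
  a_2 = (3)(4)(-480) / (2(2 - 6)) = -5760/(-8) = 720
  a_0 = (1)(2)(720) / (2(0 - 6)) = 1440/(-12) = -120
Hence H_6(x) = 64 x^6 - 480 x^4 + 720 x^2 - 120.

H_6(x); series = 64 x^6 - 480 x^4 + 720 x^2 - 120


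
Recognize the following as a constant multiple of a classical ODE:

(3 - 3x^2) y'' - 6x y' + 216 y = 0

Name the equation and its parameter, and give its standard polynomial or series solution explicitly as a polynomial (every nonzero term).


All three coefficients share the factor 3; dividing through by 3 gives  (1 - x^2) y'' - 2x y' + 72 y = 0.
This matches the Legendre equation (1 - x^2) y'' - 2x y' + n(n+1) y = 0 (note the -2x y' term) with n(n+1) = 72, so n = 8; the polynomial solution is P_8(x).
With y = sum_k a_k x^k, matching x^k gives (k+2)(k+1) a_{k+2} = [k(k+1) - n(n+1)] a_k = (k - 8)(k + 9) a_k. The right side vanishes at k = 8, so the series with the parity of 8 terminates at degree 8.
Standard normalization (P_n(1) = 1): leading coefficient (2n)!/(2^n (n!)^2) = 20922789888000/(256*1625702400) = 6435/128, so a_8 = 6435/128. Work downward with a_k = (k+1)(k+2) a_{k+2} / ((k - 8)(k + 9)):
  a_6 = (7)(8)(6435/128) / ((6 - 8)(6 + 9)) = (45045/16)/(-30) = -3003/32
  a_4 = (5)(6)(-3003/32) / ((4 - 8)(4 + 9)) = (-45045/16)/(-52) = 3465/64
  a_2 = (3)(4)(3465/64) / ((2 - 8)(2 + 9)) = (10395/16)/(-66) = -315/32
  a_0 = (1)(2)(-315/32) / ((0 - 8)(0 + 9)) = (-315/16)/(-72) = 35/128
Hence P_8(x) = 6435 x^8/128 - 3003 x^6/32 + 3465 x^4/64 - 315 x^2/32 + 35/128.

P_8(x); series = 6435 x^8/128 - 3003 x^6/32 + 3465 x^4/64 - 315 x^2/32 + 35/128


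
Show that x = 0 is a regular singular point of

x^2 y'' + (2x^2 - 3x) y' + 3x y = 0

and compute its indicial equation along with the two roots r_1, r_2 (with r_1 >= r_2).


Divide by x^2 to reach normal form y'' + P_1(x) y' + P_2(x) y = 0 with P_1(x) = 2 - 3/x and P_2(x) = 3/x.
x = 0 is a singular point because the y'-coefficient 2 - 3/x has a pole at x = 0 and the y-coefficient 3/x has a pole at x = 0.
It is a regular singular point because x P_1(x) = p(x) = 2x - 3 and x^2 P_2(x) = q(x) = 3x are polynomials, hence analytic at x = 0.
p(0) = -3,  q(0) = 0.
Indicial equation: r(r-1) + p(0) r + q(0) = 0, i.e. r^2 + (p(0) - 1) r + q(0) = 0, i.e. r^2 - 4 r = 0.
Discriminant: (-4)^2 - 4(0) = 16, so r = (4 ± 4)/2.
Solving: r_1 = 4, r_2 = 0.

indicial: r^2 - 4 r = 0; roots r_1 = 4, r_2 = 0


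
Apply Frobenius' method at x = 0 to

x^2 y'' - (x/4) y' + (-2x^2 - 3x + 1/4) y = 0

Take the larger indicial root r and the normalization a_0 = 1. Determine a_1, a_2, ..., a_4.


Write in Frobenius form y'' + (p(x)/x) y' + (q(x)/x^2) y = 0:
  p(x) = -1/4,  q(x) = -2x^2 - 3x + 1/4.
Indicial equation: r(r-1) + (-1/4) r + (1/4) = 0 -> roots r_1 = 1, r_2 = 1/4.
Take r = r_1 = 1. Let y(x) = x^r sum_{n>=0} a_n x^n with a_0 = 1.
Substitute y = x^r sum a_n x^n and match x^{r+n}. The recurrence is
  D(n) a_n - 3 a_{n-1} - 2 a_{n-2} = 0,  where D(n) = (r+n)(r+n-1) + (-1/4)(r+n) + (1/4).
  a_n = [3 a_{n-1} + 2 a_{n-2}] / D(n).
Since the indicial polynomial factors as (r - r_1)(r - r_2), D(n) = (r_1 + n - r_1)(r_1 + n - r_2) = n(n + 3/4).
Evaluating step by step (a_0 = 1):
  n = 1: D(1) = 1(1 + 3/4) = 7/4; numerator = 3(1) = 3; a_1 = (3)/(7/4) = 12/7
  n = 2: D(2) = 2(2 + 3/4) = 11/2; numerator = 3(12/7) + 2(1) = 50/7; a_2 = (50/7)/(11/2) = 100/77
  n = 3: D(3) = 3(3 + 3/4) = 45/4; numerator = 3(100/77) + 2(12/7) = 564/77; a_3 = (564/77)/(45/4) = 752/1155
  n = 4: D(4) = 4(4 + 3/4) = 19; numerator = 3(752/1155) + 2(100/77) = 1752/385; a_4 = (1752/385)/(19) = 1752/7315

r = 1; a_0 = 1; a_1 = 12/7; a_2 = 100/77; a_3 = 752/1155; a_4 = 1752/7315


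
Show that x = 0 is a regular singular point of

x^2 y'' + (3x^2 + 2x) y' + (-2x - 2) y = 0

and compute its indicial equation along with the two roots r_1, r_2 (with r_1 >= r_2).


Divide by x^2 to reach normal form y'' + P_1(x) y' + P_2(x) y = 0 with P_1(x) = 3 + 2/x and P_2(x) = -2/x - 2/x^2.
x = 0 is a singular point because the y'-coefficient 3 + 2/x has a pole at x = 0 and the y-coefficient -2/x - 2/x^2 has a pole at x = 0.
It is a regular singular point because x P_1(x) = p(x) = 3x + 2 and x^2 P_2(x) = q(x) = -2x - 2 are polynomials, hence analytic at x = 0.
p(0) = 2,  q(0) = -2.
Indicial equation: r(r-1) + p(0) r + q(0) = 0, i.e. r^2 + (p(0) - 1) r + q(0) = 0, i.e. r^2 + 1 r - 2 = 0.
Discriminant: (1)^2 - 4(-2) = 9, so r = (-1 ± 3)/2.
Solving: r_1 = 1, r_2 = -2.

indicial: r^2 + 1 r - 2 = 0; roots r_1 = 1, r_2 = -2


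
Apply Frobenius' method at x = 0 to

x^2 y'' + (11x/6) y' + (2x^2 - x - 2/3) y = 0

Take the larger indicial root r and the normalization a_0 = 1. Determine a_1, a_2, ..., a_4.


Write in Frobenius form y'' + (p(x)/x) y' + (q(x)/x^2) y = 0:
  p(x) = 11/6,  q(x) = 2x^2 - x - 2/3.
Indicial equation: r(r-1) + (11/6) r + (-2/3) = 0 -> roots r_1 = 1/2, r_2 = -4/3.
Take r = r_1 = 1/2. Let y(x) = x^r sum_{n>=0} a_n x^n with a_0 = 1.
Substitute y = x^r sum a_n x^n and match x^{r+n}. The recurrence is
  D(n) a_n - 1 a_{n-1} + 2 a_{n-2} = 0,  where D(n) = (r+n)(r+n-1) + (11/6)(r+n) + (-2/3).
  a_n = [1 a_{n-1} - 2 a_{n-2}] / D(n).
Since the indicial polynomial factors as (r - r_1)(r - r_2), D(n) = (r_1 + n - r_1)(r_1 + n - r_2) = n(n + 11/6).
Evaluating step by step (a_0 = 1):
  n = 1: D(1) = 1(1 + 11/6) = 17/6; numerator = 1(1) = 1; a_1 = (1)/(17/6) = 6/17
  n = 2: D(2) = 2(2 + 11/6) = 23/3; numerator = 1(6/17) - 2(1) = -28/17; a_2 = (-28/17)/(23/3) = -84/391
  n = 3: D(3) = 3(3 + 11/6) = 29/2; numerator = 1(-84/391) - 2(6/17) = -360/391; a_3 = (-360/391)/(29/2) = -720/11339
  n = 4: D(4) = 4(4 + 11/6) = 70/3; numerator = 1(-720/11339) - 2(-84/391) = 4152/11339; a_4 = (4152/11339)/(70/3) = 6228/396865

r = 1/2; a_0 = 1; a_1 = 6/17; a_2 = -84/391; a_3 = -720/11339; a_4 = 6228/396865


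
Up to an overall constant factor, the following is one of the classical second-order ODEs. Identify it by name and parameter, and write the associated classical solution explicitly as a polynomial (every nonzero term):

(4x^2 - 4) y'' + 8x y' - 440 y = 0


All three coefficients share the factor -4; dividing through by -4 gives  (1 - x^2) y'' - 2x y' + 110 y = 0.
This matches the Legendre equation (1 - x^2) y'' - 2x y' + n(n+1) y = 0 (note the -2x y' term) with n(n+1) = 110, so n = 10; the polynomial solution is P_10(x).
With y = sum_k a_k x^k, matching x^k gives (k+2)(k+1) a_{k+2} = [k(k+1) - n(n+1)] a_k = (k - 10)(k + 11) a_k. The right side vanishes at k = 10, so the series with the parity of 10 terminates at degree 10.
Standard normalization (P_n(1) = 1): leading coefficient (2n)!/(2^n (n!)^2) = 2432902008176640000/(1024*13168189440000) = 46189/256, so a_10 = 46189/256. Work downward with a_k = (k+1)(k+2) a_{k+2} / ((k - 10)(k + 11)):
  a_8 = (9)(10)(46189/256) / ((8 - 10)(8 + 11)) = (2078505/128)/(-38) = -109395/256
  a_6 = (7)(8)(-109395/256) / ((6 - 10)(6 + 11)) = (-765765/32)/(-68) = 45045/128
  a_4 = (5)(6)(45045/128) / ((4 - 10)(4 + 11)) = (675675/64)/(-90) = -15015/128
  a_2 = (3)(4)(-15015/128) / ((2 - 10)(2 + 11)) = (-45045/32)/(-104) = 3465/256
  a_0 = (1)(2)(3465/256) / ((0 - 10)(0 + 11)) = (3465/128)/(-110) = -63/256
Hence P_10(x) = 46189 x^10/256 - 109395 x^8/256 + 45045 x^6/128 - 15015 x^4/128 + 3465 x^2/256 - 63/256.

P_10(x); series = 46189 x^10/256 - 109395 x^8/256 + 45045 x^6/128 - 15015 x^4/128 + 3465 x^2/256 - 63/256


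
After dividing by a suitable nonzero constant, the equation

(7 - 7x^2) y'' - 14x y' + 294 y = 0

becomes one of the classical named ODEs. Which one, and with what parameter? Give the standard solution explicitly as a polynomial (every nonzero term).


All three coefficients share the factor 7; dividing through by 7 gives  (1 - x^2) y'' - 2x y' + 42 y = 0.
This matches the Legendre equation (1 - x^2) y'' - 2x y' + n(n+1) y = 0 (note the -2x y' term) with n(n+1) = 42, so n = 6; the polynomial solution is P_6(x).
With y = sum_k a_k x^k, matching x^k gives (k+2)(k+1) a_{k+2} = [k(k+1) - n(n+1)] a_k = (k - 6)(k + 7) a_k. The right side vanishes at k = 6, so the series with the parity of 6 terminates at degree 6.
Standard normalization (P_n(1) = 1): leading coefficient (2n)!/(2^n (n!)^2) = 479001600/(64*518400) = 231/16, so a_6 = 231/16. Work downward with a_k = (k+1)(k+2) a_{k+2} / ((k - 6)(k + 7)):
  a_4 = (5)(6)(231/16) / ((4 - 6)(4 + 7)) = (3465/8)/(-22) = -315/16
  a_2 = (3)(4)(-315/16) / ((2 - 6)(2 + 7)) = (-945/4)/(-36) = 105/16
  a_0 = (1)(2)(105/16) / ((0 - 6)(0 + 7)) = (105/8)/(-42) = -5/16
Hence P_6(x) = 231 x^6/16 - 315 x^4/16 + 105 x^2/16 - 5/16.

P_6(x); series = 231 x^6/16 - 315 x^4/16 + 105 x^2/16 - 5/16


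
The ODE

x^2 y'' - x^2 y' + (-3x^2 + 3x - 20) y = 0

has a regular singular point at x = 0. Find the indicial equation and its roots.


Divide by x^2 to reach normal form y'' + P_1(x) y' + P_2(x) y = 0 with P_1(x) = -1 and P_2(x) = -3 + 3/x - 20/x^2.
x = 0 is a singular point because the y-coefficient -3 + 3/x - 20/x^2 has a pole at x = 0.
It is a regular singular point because x P_1(x) = p(x) = -x and x^2 P_2(x) = q(x) = -3x^2 + 3x - 20 are polynomials, hence analytic at x = 0.
p(0) = 0,  q(0) = -20.
Indicial equation: r(r-1) + p(0) r + q(0) = 0, i.e. r^2 + (p(0) - 1) r + q(0) = 0, i.e. r^2 - 1 r - 20 = 0.
Discriminant: (-1)^2 - 4(-20) = 81, so r = (1 ± 9)/2.
Solving: r_1 = 5, r_2 = -4.

indicial: r^2 - 1 r - 20 = 0; roots r_1 = 5, r_2 = -4


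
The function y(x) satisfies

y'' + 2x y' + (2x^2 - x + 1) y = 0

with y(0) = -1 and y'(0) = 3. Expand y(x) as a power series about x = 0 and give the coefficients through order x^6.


Ansatz: y(x) = sum_{n>=0} a_n x^n, so y'(x) = sum_{n>=1} n a_n x^(n-1) and y''(x) = sum_{n>=2} n(n-1) a_n x^(n-2).
Substitute into P(x) y'' + Q(x) y' + R(x) y = 0 with P(x) = 1, Q(x) = 2x, R(x) = 2x^2 - x + 1, and match powers of x.
Initial conditions: a_0 = -1, a_1 = 3.
Setting the coefficient of each power of x to zero and solving order by order (substituting the coefficients already found):
  x^0: 2 a_2 + a_0 = 0  ->  2 a_2 = -a_0 = 1  ->  a_2 = 1/2
  x^1: 6 a_3 + 3 a_1 - a_0 = 0  ->  6 a_3 = -3 a_1 + a_0 = -10  ->  a_3 = -5/3
  x^2: 12 a_4 + 5 a_2 - a_1 + 2 a_0 = 0  ->  12 a_4 = -5 a_2 + a_1 - 2 a_0 = 5/2  ->  a_4 = 5/24
  x^3: 20 a_5 + 7 a_3 - a_2 + 2 a_1 = 0  ->  20 a_5 = -7 a_3 + a_2 - 2 a_1 = 37/6  ->  a_5 = 37/120
  x^4: 30 a_6 + 9 a_4 - a_3 + 2 a_2 = 0  ->  30 a_6 = -9 a_4 + a_3 - 2 a_2 = -109/24  ->  a_6 = -109/720
Truncated series: y(x) = -1 + 3 x + (1/2) x^2 - (5/3) x^3 + (5/24) x^4 + (37/120) x^5 - (109/720) x^6 + O(x^7).

a_0 = -1; a_1 = 3; a_2 = 1/2; a_3 = -5/3; a_4 = 5/24; a_5 = 37/120; a_6 = -109/720


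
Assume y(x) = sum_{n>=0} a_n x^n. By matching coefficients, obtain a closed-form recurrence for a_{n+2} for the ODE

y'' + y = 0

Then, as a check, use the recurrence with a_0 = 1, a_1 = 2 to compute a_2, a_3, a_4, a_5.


Substitute y = sum_n a_n x^n into y'' + (const) y = 0.
y''(x) = sum_{n>=0} (n+2)(n+1) a_{n+2} x^n.
The ODE becomes sum_n [(n+2)(n+1) a_{n+2} + 1 a_n] x^n = 0.
Setting each coefficient to zero gives the recurrence:
  (n+2)(n+1) a_{n+2} + 1 a_n = 0,
  a_{n+2} = -1 / ((n+1)(n+2)) a_n.

Check with a_0 = 1, a_1 = 2 (apply the recurrence for n = 0, 1, 2, 3): a_0 = 1, a_1 = 2, a_2 = -1/2, a_3 = -1/3, a_4 = 1/24, a_5 = 1/60.

a_{n+2} = -1/((n+1)(n+2)) * a_n; check: a_0 = 1, a_1 = 2, a_2 = -1/2, a_3 = -1/3, a_4 = 1/24, a_5 = 1/60


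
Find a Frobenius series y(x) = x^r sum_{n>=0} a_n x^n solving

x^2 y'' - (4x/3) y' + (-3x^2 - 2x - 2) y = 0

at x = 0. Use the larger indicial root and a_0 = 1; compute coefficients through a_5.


Write in Frobenius form y'' + (p(x)/x) y' + (q(x)/x^2) y = 0:
  p(x) = -4/3,  q(x) = -3x^2 - 2x - 2.
Indicial equation: r(r-1) + (-4/3) r + (-2) = 0 -> roots r_1 = 3, r_2 = -2/3.
Take r = r_1 = 3. Let y(x) = x^r sum_{n>=0} a_n x^n with a_0 = 1.
Substitute y = x^r sum a_n x^n and match x^{r+n}. The recurrence is
  D(n) a_n - 2 a_{n-1} - 3 a_{n-2} = 0,  where D(n) = (r+n)(r+n-1) + (-4/3)(r+n) + (-2).
  a_n = [2 a_{n-1} + 3 a_{n-2}] / D(n).
Since the indicial polynomial factors as (r - r_1)(r - r_2), D(n) = (r_1 + n - r_1)(r_1 + n - r_2) = n(n + 11/3).
Evaluating step by step (a_0 = 1):
  n = 1: D(1) = 1(1 + 11/3) = 14/3; numerator = 2(1) = 2; a_1 = (2)/(14/3) = 3/7
  n = 2: D(2) = 2(2 + 11/3) = 34/3; numerator = 2(3/7) + 3(1) = 27/7; a_2 = (27/7)/(34/3) = 81/238
  n = 3: D(3) = 3(3 + 11/3) = 20; numerator = 2(81/238) + 3(3/7) = 234/119; a_3 = (234/119)/(20) = 117/1190
  n = 4: D(4) = 4(4 + 11/3) = 92/3; numerator = 2(117/1190) + 3(81/238) = 207/170; a_4 = (207/170)/(92/3) = 27/680
  n = 5: D(5) = 5(5 + 11/3) = 130/3; numerator = 2(27/680) + 3(117/1190) = 891/2380; a_5 = (891/2380)/(130/3) = 2673/309400

r = 3; a_0 = 1; a_1 = 3/7; a_2 = 81/238; a_3 = 117/1190; a_4 = 27/680; a_5 = 2673/309400


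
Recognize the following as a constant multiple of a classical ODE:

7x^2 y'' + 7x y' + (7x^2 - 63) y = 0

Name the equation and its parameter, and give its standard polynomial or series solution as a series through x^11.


All three coefficients share the factor 7; dividing through by 7 gives  x^2 y'' + x y' + (x^2 - 9) y = 0.
This matches the Bessel equation x^2 y'' + x y' + (x^2 - nu^2) y = 0 with nu^2 = 9, so nu = 3; the solution bounded at x = 0 is J_3(x).
Frobenius at x = 0: indicial roots ±nu; for r = nu the recurrence k(k + 2nu) c_k = -c_{k-2} gives the standard series J_nu(x) = sum_{k>=0} (-1)^k / (k! (k+nu)!) (x/2)^(2k+nu). Evaluate the first 5 terms:
  k = 0: (-1)^0 / (0! * 3! * 2^3) x^3 = 1/(1*6*8) x^3 = (1/48) x^3
  k = 1: (-1)^1 / (1! * 4! * 2^5) x^5 = -1/(1*24*32) x^5 = (-1/768) x^5
  k = 2: (-1)^2 / (2! * 5! * 2^7) x^7 = 1/(2*120*128) x^7 = (1/30720) x^7
  k = 3: (-1)^3 / (3! * 6! * 2^9) x^9 = -1/(6*720*512) x^9 = (-1/2211840) x^9
  k = 4: (-1)^4 / (4! * 7! * 2^11) x^11 = 1/(24*5040*2048) x^11 = (1/247726080) x^11
Hence J_3(x) = x^11/247726080 - x^9/2211840 + x^7/30720 - x^5/768 + x^3/48 + ....

J_3(x); series = x^11/247726080 - x^9/2211840 + x^7/30720 - x^5/768 + x^3/48


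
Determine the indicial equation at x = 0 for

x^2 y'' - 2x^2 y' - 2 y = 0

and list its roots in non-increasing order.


Divide by x^2 to reach normal form y'' + P_1(x) y' + P_2(x) y = 0 with P_1(x) = -2 and P_2(x) = -2/x^2.
x = 0 is a singular point because the y-coefficient -2/x^2 has a pole at x = 0.
It is a regular singular point because x P_1(x) = p(x) = -2x and x^2 P_2(x) = q(x) = -2 are polynomials, hence analytic at x = 0.
p(0) = 0,  q(0) = -2.
Indicial equation: r(r-1) + p(0) r + q(0) = 0, i.e. r^2 + (p(0) - 1) r + q(0) = 0, i.e. r^2 - 1 r - 2 = 0.
Discriminant: (-1)^2 - 4(-2) = 9, so r = (1 ± 3)/2.
Solving: r_1 = 2, r_2 = -1.

indicial: r^2 - 1 r - 2 = 0; roots r_1 = 2, r_2 = -1


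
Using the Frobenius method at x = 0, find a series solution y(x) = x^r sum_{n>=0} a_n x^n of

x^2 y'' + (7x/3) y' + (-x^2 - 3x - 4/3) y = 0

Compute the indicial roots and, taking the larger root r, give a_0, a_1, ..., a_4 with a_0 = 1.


Write in Frobenius form y'' + (p(x)/x) y' + (q(x)/x^2) y = 0:
  p(x) = 7/3,  q(x) = -x^2 - 3x - 4/3.
Indicial equation: r(r-1) + (7/3) r + (-4/3) = 0 -> roots r_1 = 2/3, r_2 = -2.
Take r = r_1 = 2/3. Let y(x) = x^r sum_{n>=0} a_n x^n with a_0 = 1.
Substitute y = x^r sum a_n x^n and match x^{r+n}. The recurrence is
  D(n) a_n - 3 a_{n-1} - 1 a_{n-2} = 0,  where D(n) = (r+n)(r+n-1) + (7/3)(r+n) + (-4/3).
  a_n = [3 a_{n-1} + 1 a_{n-2}] / D(n).
Since the indicial polynomial factors as (r - r_1)(r - r_2), D(n) = (r_1 + n - r_1)(r_1 + n - r_2) = n(n + 8/3).
Evaluating step by step (a_0 = 1):
  n = 1: D(1) = 1(1 + 8/3) = 11/3; numerator = 3(1) = 3; a_1 = (3)/(11/3) = 9/11
  n = 2: D(2) = 2(2 + 8/3) = 28/3; numerator = 3(9/11) + 1(1) = 38/11; a_2 = (38/11)/(28/3) = 57/154
  n = 3: D(3) = 3(3 + 8/3) = 17; numerator = 3(57/154) + 1(9/11) = 27/14; a_3 = (27/14)/(17) = 27/238
  n = 4: D(4) = 4(4 + 8/3) = 80/3; numerator = 3(27/238) + 1(57/154) = 930/1309; a_4 = (930/1309)/(80/3) = 279/10472

r = 2/3; a_0 = 1; a_1 = 9/11; a_2 = 57/154; a_3 = 27/238; a_4 = 279/10472


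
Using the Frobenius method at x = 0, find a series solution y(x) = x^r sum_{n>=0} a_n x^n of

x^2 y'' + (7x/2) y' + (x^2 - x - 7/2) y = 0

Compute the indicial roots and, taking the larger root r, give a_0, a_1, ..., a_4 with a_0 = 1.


Write in Frobenius form y'' + (p(x)/x) y' + (q(x)/x^2) y = 0:
  p(x) = 7/2,  q(x) = x^2 - x - 7/2.
Indicial equation: r(r-1) + (7/2) r + (-7/2) = 0 -> roots r_1 = 1, r_2 = -7/2.
Take r = r_1 = 1. Let y(x) = x^r sum_{n>=0} a_n x^n with a_0 = 1.
Substitute y = x^r sum a_n x^n and match x^{r+n}. The recurrence is
  D(n) a_n - 1 a_{n-1} + 1 a_{n-2} = 0,  where D(n) = (r+n)(r+n-1) + (7/2)(r+n) + (-7/2).
  a_n = [1 a_{n-1} - 1 a_{n-2}] / D(n).
Since the indicial polynomial factors as (r - r_1)(r - r_2), D(n) = (r_1 + n - r_1)(r_1 + n - r_2) = n(n + 9/2).
Evaluating step by step (a_0 = 1):
  n = 1: D(1) = 1(1 + 9/2) = 11/2; numerator = 1(1) = 1; a_1 = (1)/(11/2) = 2/11
  n = 2: D(2) = 2(2 + 9/2) = 13; numerator = 1(2/11) - 1(1) = -9/11; a_2 = (-9/11)/(13) = -9/143
  n = 3: D(3) = 3(3 + 9/2) = 45/2; numerator = 1(-9/143) - 1(2/11) = -35/143; a_3 = (-35/143)/(45/2) = -14/1287
  n = 4: D(4) = 4(4 + 9/2) = 34; numerator = 1(-14/1287) - 1(-9/143) = 67/1287; a_4 = (67/1287)/(34) = 67/43758

r = 1; a_0 = 1; a_1 = 2/11; a_2 = -9/143; a_3 = -14/1287; a_4 = 67/43758


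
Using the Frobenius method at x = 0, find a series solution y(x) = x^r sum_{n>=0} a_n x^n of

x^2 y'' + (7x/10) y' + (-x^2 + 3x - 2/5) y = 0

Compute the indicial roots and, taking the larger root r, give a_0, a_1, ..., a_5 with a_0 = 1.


Write in Frobenius form y'' + (p(x)/x) y' + (q(x)/x^2) y = 0:
  p(x) = 7/10,  q(x) = -x^2 + 3x - 2/5.
Indicial equation: r(r-1) + (7/10) r + (-2/5) = 0 -> roots r_1 = 4/5, r_2 = -1/2.
Take r = r_1 = 4/5. Let y(x) = x^r sum_{n>=0} a_n x^n with a_0 = 1.
Substitute y = x^r sum a_n x^n and match x^{r+n}. The recurrence is
  D(n) a_n + 3 a_{n-1} - 1 a_{n-2} = 0,  where D(n) = (r+n)(r+n-1) + (7/10)(r+n) + (-2/5).
  a_n = [-3 a_{n-1} + 1 a_{n-2}] / D(n).
Since the indicial polynomial factors as (r - r_1)(r - r_2), D(n) = (r_1 + n - r_1)(r_1 + n - r_2) = n(n + 13/10).
Evaluating step by step (a_0 = 1):
  n = 1: D(1) = 1(1 + 13/10) = 23/10; numerator = -3(1) = -3; a_1 = (-3)/(23/10) = -30/23
  n = 2: D(2) = 2(2 + 13/10) = 33/5; numerator = -3(-30/23) + 1(1) = 113/23; a_2 = (113/23)/(33/5) = 565/759
  n = 3: D(3) = 3(3 + 13/10) = 129/10; numerator = -3(565/759) + 1(-30/23) = -895/253; a_3 = (-895/253)/(129/10) = -8950/32637
  n = 4: D(4) = 4(4 + 13/10) = 106/5; numerator = -3(-8950/32637) + 1(565/759) = 51145/32637; a_4 = (51145/32637)/(106/5) = 4825/65274
  n = 5: D(5) = 5(5 + 13/10) = 63/2; numerator = -3(4825/65274) + 1(-8950/32637) = -32375/65274; a_5 = (-32375/65274)/(63/2) = -4625/293733

r = 4/5; a_0 = 1; a_1 = -30/23; a_2 = 565/759; a_3 = -8950/32637; a_4 = 4825/65274; a_5 = -4625/293733


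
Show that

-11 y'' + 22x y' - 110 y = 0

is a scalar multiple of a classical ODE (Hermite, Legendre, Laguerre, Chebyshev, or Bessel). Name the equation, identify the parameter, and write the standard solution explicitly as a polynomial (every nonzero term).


All three coefficients share the factor -11; dividing through by -11 gives  y'' - 2x y' + 10 y = 0.
This matches the Hermite equation y'' - 2x y' + 2n y = 0 with 2n = 10, so n = 5; the polynomial solution is H_5(x).
With y = sum_k a_k x^k, matching x^k gives (k+2)(k+1) a_{k+2} = 2(k - n) a_k = 2(k - 5) a_k. The right side vanishes at k = 5, so the series with the parity of 5 terminates at degree 5.
Standard normalization: leading coefficient of H_n is 2^n, so a_5 = 2^5 = 32. Work downward with a_k = (k+1)(k+2) a_{k+2} / (2(k - n)):
  a_3 = (4)(5)(32) / (2(3 - 5)) = 640/(-4) = -160
  a_1 = (2)(3)(-160) / (2(1 - 5)) = -960/(-8) = 120
Hence H_5(x) = 32 x^5 - 160 x^3 + 120 x.

H_5(x); series = 32 x^5 - 160 x^3 + 120 x


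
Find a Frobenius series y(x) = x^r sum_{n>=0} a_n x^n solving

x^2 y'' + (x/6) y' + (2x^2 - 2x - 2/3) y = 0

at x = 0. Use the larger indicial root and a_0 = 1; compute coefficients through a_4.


Write in Frobenius form y'' + (p(x)/x) y' + (q(x)/x^2) y = 0:
  p(x) = 1/6,  q(x) = 2x^2 - 2x - 2/3.
Indicial equation: r(r-1) + (1/6) r + (-2/3) = 0 -> roots r_1 = 4/3, r_2 = -1/2.
Take r = r_1 = 4/3. Let y(x) = x^r sum_{n>=0} a_n x^n with a_0 = 1.
Substitute y = x^r sum a_n x^n and match x^{r+n}. The recurrence is
  D(n) a_n - 2 a_{n-1} + 2 a_{n-2} = 0,  where D(n) = (r+n)(r+n-1) + (1/6)(r+n) + (-2/3).
  a_n = [2 a_{n-1} - 2 a_{n-2}] / D(n).
Since the indicial polynomial factors as (r - r_1)(r - r_2), D(n) = (r_1 + n - r_1)(r_1 + n - r_2) = n(n + 11/6).
Evaluating step by step (a_0 = 1):
  n = 1: D(1) = 1(1 + 11/6) = 17/6; numerator = 2(1) = 2; a_1 = (2)/(17/6) = 12/17
  n = 2: D(2) = 2(2 + 11/6) = 23/3; numerator = 2(12/17) - 2(1) = -10/17; a_2 = (-10/17)/(23/3) = -30/391
  n = 3: D(3) = 3(3 + 11/6) = 29/2; numerator = 2(-30/391) - 2(12/17) = -36/23; a_3 = (-36/23)/(29/2) = -72/667
  n = 4: D(4) = 4(4 + 11/6) = 70/3; numerator = 2(-72/667) - 2(-30/391) = -708/11339; a_4 = (-708/11339)/(70/3) = -1062/396865

r = 4/3; a_0 = 1; a_1 = 12/17; a_2 = -30/391; a_3 = -72/667; a_4 = -1062/396865


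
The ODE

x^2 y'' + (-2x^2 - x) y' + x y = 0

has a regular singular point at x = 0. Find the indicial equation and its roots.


Divide by x^2 to reach normal form y'' + P_1(x) y' + P_2(x) y = 0 with P_1(x) = -2 - 1/x and P_2(x) = 1/x.
x = 0 is a singular point because the y'-coefficient -2 - 1/x has a pole at x = 0 and the y-coefficient 1/x has a pole at x = 0.
It is a regular singular point because x P_1(x) = p(x) = -2x - 1 and x^2 P_2(x) = q(x) = x are polynomials, hence analytic at x = 0.
p(0) = -1,  q(0) = 0.
Indicial equation: r(r-1) + p(0) r + q(0) = 0, i.e. r^2 + (p(0) - 1) r + q(0) = 0, i.e. r^2 - 2 r = 0.
Discriminant: (-2)^2 - 4(0) = 4, so r = (2 ± 2)/2.
Solving: r_1 = 2, r_2 = 0.

indicial: r^2 - 2 r = 0; roots r_1 = 2, r_2 = 0


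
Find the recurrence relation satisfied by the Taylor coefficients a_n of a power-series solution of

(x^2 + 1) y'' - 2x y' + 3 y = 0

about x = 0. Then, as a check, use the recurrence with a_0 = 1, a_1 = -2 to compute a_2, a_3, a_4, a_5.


Substitute y = sum_n a_n x^n.
(1 + 1 x^2) y'' contributes (n+2)(n+1) a_{n+2} + n(n-1) a_n at x^n.
-2 x y'(x) contributes -2 n a_n at x^n.
3 y(x) contributes 3 a_n at x^n.
Matching x^n: (n+2)(n+1) a_{n+2} + (n(n-1) - 2 n + 3) a_n = 0.
Thus a_{n+2} = (-n(n-1) + 2 n - 3) / ((n+1)(n+2)) * a_n.

Check with a_0 = 1, a_1 = -2 (apply the recurrence for n = 0, 1, 2, 3): a_0 = 1, a_1 = -2, a_2 = -3/2, a_3 = 1/3, a_4 = 1/8, a_5 = -1/20.

a_(n+2) = (-n(n-1) + 2 n - 3) / ((n+1)(n+2)) * a_n; check: a_0 = 1, a_1 = -2, a_2 = -3/2, a_3 = 1/3, a_4 = 1/8, a_5 = -1/20


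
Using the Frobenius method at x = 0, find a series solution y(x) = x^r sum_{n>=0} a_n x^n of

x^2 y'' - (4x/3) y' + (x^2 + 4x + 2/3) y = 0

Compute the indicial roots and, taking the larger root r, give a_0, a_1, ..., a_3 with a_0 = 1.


Write in Frobenius form y'' + (p(x)/x) y' + (q(x)/x^2) y = 0:
  p(x) = -4/3,  q(x) = x^2 + 4x + 2/3.
Indicial equation: r(r-1) + (-4/3) r + (2/3) = 0 -> roots r_1 = 2, r_2 = 1/3.
Take r = r_1 = 2. Let y(x) = x^r sum_{n>=0} a_n x^n with a_0 = 1.
Substitute y = x^r sum a_n x^n and match x^{r+n}. The recurrence is
  D(n) a_n + 4 a_{n-1} + 1 a_{n-2} = 0,  where D(n) = (r+n)(r+n-1) + (-4/3)(r+n) + (2/3).
  a_n = [-4 a_{n-1} - 1 a_{n-2}] / D(n).
Since the indicial polynomial factors as (r - r_1)(r - r_2), D(n) = (r_1 + n - r_1)(r_1 + n - r_2) = n(n + 5/3).
Evaluating step by step (a_0 = 1):
  n = 1: D(1) = 1(1 + 5/3) = 8/3; numerator = -4(1) = -4; a_1 = (-4)/(8/3) = -3/2
  n = 2: D(2) = 2(2 + 5/3) = 22/3; numerator = -4(-3/2) - 1(1) = 5; a_2 = (5)/(22/3) = 15/22
  n = 3: D(3) = 3(3 + 5/3) = 14; numerator = -4(15/22) - 1(-3/2) = -27/22; a_3 = (-27/22)/(14) = -27/308

r = 2; a_0 = 1; a_1 = -3/2; a_2 = 15/22; a_3 = -27/308
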